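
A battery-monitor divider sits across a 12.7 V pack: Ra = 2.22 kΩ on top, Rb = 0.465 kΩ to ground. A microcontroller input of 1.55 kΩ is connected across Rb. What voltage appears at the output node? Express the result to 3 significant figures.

The load sits in parallel with Rb: Rb‖R_L = (465 × 1550) / (465 + 1550) = 357.7 Ω.
V_out = 12.7 × 357.7 / (2220 + 357.7) = 12.7 × 357.7/2578 = 1.76 V.

V_out ≈ 1.76 V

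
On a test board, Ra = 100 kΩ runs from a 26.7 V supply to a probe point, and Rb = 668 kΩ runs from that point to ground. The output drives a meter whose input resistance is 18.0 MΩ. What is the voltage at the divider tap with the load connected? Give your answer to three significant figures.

The load sits in parallel with Rb: Rb‖R_L = (668 × 18000) / (668 + 18000) = 644.1 kΩ.
V_out = 26.7 × 644.1 / (100 + 644.1) = 26.7 × 644.1/744.1 = 23.1 V.

V_out ≈ 23.1 V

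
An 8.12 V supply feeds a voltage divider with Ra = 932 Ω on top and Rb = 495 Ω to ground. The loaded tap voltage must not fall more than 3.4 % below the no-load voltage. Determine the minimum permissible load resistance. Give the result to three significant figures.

R_L(min) ≈ 9.19 kΩ

Output resistance R_th = Ra‖Rb = (932 × 495)/1427 = 323.3 Ω.
The fractional drop is R_th/(R_th + R_L); requiring this ≤ 0.0340 gives R_L ≥ R_th(1/0.0340 − 1) = 323.3 × 28.41 = 9.19 kΩ.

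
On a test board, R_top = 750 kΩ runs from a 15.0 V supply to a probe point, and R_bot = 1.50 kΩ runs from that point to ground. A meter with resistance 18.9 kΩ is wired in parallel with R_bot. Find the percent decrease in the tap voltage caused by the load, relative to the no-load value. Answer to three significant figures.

7.34 %

The divider's output (Thévenin) resistance is R_top‖R_bot = 1.497 kΩ.
Fractional drop under load = R_th/(R_th + R_L) = 1.497 / (1.497 + 18.9) = 0.07339.
So the output falls by 7.34 %.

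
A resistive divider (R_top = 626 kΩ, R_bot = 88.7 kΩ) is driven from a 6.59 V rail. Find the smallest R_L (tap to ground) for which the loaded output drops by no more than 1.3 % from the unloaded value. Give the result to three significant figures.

R_L(min) ≈ 5.90 MΩ

Output resistance R_th = R_top‖R_bot = (626 × 88.7)/714.7 = 77.69 kΩ.
The fractional drop is R_th/(R_th + R_L); requiring this ≤ 0.0130 gives R_L ≥ R_th(1/0.0130 − 1) = 77.69 × 75.92 = 5.90 MΩ.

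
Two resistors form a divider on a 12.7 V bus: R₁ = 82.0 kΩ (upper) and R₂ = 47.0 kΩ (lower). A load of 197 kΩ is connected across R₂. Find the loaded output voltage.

The load sits in parallel with R₂: R₂‖R_L = (47.0 × 197) / (47.0 + 197) = 37.95 kΩ.
V_out = 12.7 × 37.95 / (82.0 + 37.95) = 12.7 × 37.95/119.9 = 4.02 V.

V_out ≈ 4.02 V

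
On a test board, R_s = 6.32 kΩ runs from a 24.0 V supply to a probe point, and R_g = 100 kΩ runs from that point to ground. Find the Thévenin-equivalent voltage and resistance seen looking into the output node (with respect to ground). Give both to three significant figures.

V_th is the open-circuit tap voltage: 24.0 × 100/(6.32 + 100) = 22.6 V.
With the supply zeroed, R_s and R_g appear in parallel from the tap: R_th = R_s‖R_g = (6.32 × 100)/106.3 = 5.94 kΩ.

V_th = 22.6 V, R_th = 5.94 kΩ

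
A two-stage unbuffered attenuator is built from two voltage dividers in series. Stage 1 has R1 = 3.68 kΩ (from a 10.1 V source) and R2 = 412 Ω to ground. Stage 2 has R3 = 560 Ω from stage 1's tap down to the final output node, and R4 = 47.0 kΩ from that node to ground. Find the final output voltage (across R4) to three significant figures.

V_out ≈ 0.997 V

Stage 2 presents R3+R4 = 47560 Ω as a load on stage 1's tap.
Stage 1's lower leg becomes R2‖(R3+R4) = 408.5 Ω, so V_mid = 10.1 × 408.5/4088 = 1.009 V.
Stage 2 is itself unloaded: V_out = V_mid × R4/(R3+R4) = 1.009 × 47000/47560 = 0.997 V.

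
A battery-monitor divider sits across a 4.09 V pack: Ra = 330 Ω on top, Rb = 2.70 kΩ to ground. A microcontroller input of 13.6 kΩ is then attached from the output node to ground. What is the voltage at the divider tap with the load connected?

V_out ≈ 3.57 V

The load sits in parallel with Rb: Rb‖R_L = (2700 × 13600) / (2700 + 13600) = 2253 Ω.
V_out = 4.09 × 2253 / (330 + 2253) = 4.09 × 2253/2583 = 3.57 V.
(Unloaded it would have been 3.64 V.)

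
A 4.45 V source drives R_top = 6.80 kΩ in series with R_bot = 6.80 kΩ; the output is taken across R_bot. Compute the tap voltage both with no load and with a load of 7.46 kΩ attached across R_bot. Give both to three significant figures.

Open-circuit: V = 4.45 × 6.80/(6.80 + 6.80) = 2.23 V.
With the load, R_bot becomes R_bot‖R_L = 3.557 kΩ, so V = 4.45 × 3.557/10.36 = 1.53 V.

Unloaded: 2.23 V; loaded: 1.53 V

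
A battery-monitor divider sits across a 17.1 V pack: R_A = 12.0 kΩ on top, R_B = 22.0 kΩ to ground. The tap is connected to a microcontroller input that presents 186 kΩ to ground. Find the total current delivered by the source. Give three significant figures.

I ≈ 0.540 mA

R_B‖R_L = 19.67 kΩ, so the source sees R_A + R_B‖R_L = 31.67 kΩ.
I = 17.1 V / 31.67 kΩ = 0.540 mA.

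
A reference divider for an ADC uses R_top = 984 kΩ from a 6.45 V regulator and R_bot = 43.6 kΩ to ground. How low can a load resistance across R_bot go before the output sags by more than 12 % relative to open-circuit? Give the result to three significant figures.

R_L(min) ≈ 306 kΩ

Output resistance R_th = R_top‖R_bot = (984 × 43.6)/1028 = 41.75 kΩ.
The fractional drop is R_th/(R_th + R_L); requiring this ≤ 0.120 gives R_L ≥ R_th(1/0.120 − 1) = 41.75 × 7.333 = 306 kΩ.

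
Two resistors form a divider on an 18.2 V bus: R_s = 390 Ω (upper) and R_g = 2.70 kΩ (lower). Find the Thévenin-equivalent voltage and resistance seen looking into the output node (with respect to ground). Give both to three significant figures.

V_th is the open-circuit tap voltage: 18.2 × 2700/(390 + 2700) = 15.9 V.
With the supply zeroed, R_s and R_g appear in parallel from the tap: R_th = R_s‖R_g = (390 × 2700)/3090 = 341 Ω.

V_th = 15.9 V, R_th = 341 Ω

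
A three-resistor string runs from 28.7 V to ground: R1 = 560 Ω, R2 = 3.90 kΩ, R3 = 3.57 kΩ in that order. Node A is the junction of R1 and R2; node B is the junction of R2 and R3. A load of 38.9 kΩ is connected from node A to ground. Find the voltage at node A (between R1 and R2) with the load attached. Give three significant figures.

Below node A the series string R2+R3 = 7470 Ω sits in parallel with the 38900 Ω load: 6267 Ω.
V_A = 28.7 × 6267/(560 + 6267) = 26.3 V.

V ≈ 26.3 V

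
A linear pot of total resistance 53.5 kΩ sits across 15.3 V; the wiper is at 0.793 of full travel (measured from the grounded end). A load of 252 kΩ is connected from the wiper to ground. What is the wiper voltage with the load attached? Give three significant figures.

V ≈ 11.7 V

The wiper splits the pot into (1−α)R = 11.07 kΩ above and αR = 42.43 kΩ below.
Lower section ‖ load = 36.31 kΩ.
V_wiper = 15.3 × 36.31/(11.07 + 36.31) = 11.7 V.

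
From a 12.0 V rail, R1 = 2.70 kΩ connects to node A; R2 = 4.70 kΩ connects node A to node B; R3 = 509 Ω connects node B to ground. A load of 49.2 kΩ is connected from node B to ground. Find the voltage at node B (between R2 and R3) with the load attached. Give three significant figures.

V ≈ 0.765 V

At node B, R3 is in parallel with the load: R3‖R_L = 503.8 Ω.
Below node A the resistance is R2 + (R3‖R_L) = 5204 Ω, so V_A = 12.0 × 5204/7904 = 7.901 V.
Then V_B = V_A × (R3‖R_L)/(R2 + R3‖R_L) = 7.901 × 503.8/5204 = 0.765 V.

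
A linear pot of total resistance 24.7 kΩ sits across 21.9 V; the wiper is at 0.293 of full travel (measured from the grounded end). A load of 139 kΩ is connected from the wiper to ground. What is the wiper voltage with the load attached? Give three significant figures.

V ≈ 6.19 V

The wiper splits the pot into (1−α)R = 17.46 kΩ above and αR = 7.237 kΩ below.
Lower section ‖ load = 6.879 kΩ.
V_wiper = 21.9 × 6.879/(17.46 + 6.879) = 6.19 V.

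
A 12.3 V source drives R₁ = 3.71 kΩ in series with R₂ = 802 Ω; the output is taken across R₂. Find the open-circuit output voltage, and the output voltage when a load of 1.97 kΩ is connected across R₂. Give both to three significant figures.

Unloaded: 2.19 V; loaded: 1.64 V

Open-circuit: V = 12.3 × 802/(3710 + 802) = 2.19 V.
With the load, R₂ becomes R₂‖R_L = 570.0 Ω, so V = 12.3 × 570.0/4280 = 1.64 V.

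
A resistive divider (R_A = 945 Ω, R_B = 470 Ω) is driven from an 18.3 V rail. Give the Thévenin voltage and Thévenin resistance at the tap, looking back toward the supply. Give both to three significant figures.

V_th = 6.08 V, R_th = 314 Ω

V_th is the open-circuit tap voltage: 18.3 × 470/(945 + 470) = 6.08 V.
With the supply zeroed, R_A and R_B appear in parallel from the tap: R_th = R_A‖R_B = (945 × 470)/1415 = 314 Ω.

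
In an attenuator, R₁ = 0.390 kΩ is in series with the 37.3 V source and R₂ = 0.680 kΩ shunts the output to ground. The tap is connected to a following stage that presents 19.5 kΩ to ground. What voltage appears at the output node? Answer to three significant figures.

V_out ≈ 23.4 V

The load sits in parallel with R₂: R₂‖R_L = (680 × 19500) / (680 + 19500) = 657.1 Ω.
V_out = 37.3 × 657.1 / (390 + 657.1) = 37.3 × 657.1/1047 = 23.4 V.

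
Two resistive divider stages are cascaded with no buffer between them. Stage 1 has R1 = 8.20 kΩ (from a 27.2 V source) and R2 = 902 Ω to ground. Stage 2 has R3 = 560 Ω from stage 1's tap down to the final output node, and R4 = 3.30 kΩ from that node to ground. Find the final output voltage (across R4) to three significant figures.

Stage 2 presents R3+R4 = 3860 Ω as a load on stage 1's tap.
Stage 1's lower leg becomes R2‖(R3+R4) = 731.1 Ω, so V_mid = 27.2 × 731.1/8931 = 2.227 V.
Stage 2 is itself unloaded: V_out = V_mid × R4/(R3+R4) = 2.227 × 3300/3860 = 1.90 V.

V_out ≈ 1.90 V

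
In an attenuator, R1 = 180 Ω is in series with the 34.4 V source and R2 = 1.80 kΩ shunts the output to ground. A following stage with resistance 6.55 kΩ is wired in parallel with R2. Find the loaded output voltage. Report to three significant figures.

The load sits in parallel with R2: R2‖R_L = (1800 × 6550) / (1800 + 6550) = 1412 Ω.
V_out = 34.4 × 1412 / (180 + 1412) = 34.4 × 1412/1592 = 30.5 V.

V_out ≈ 30.5 V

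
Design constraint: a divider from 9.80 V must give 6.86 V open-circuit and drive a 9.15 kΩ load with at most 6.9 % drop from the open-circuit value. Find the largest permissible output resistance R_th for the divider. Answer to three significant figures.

Loading drop = R_th/(R_th + R_L) ≤ 0.0690, so R_th ≤ R_L · ε/(1−ε) = 9.15 kΩ × 0.0690/0.9310 = 678 Ω.
(Any R1, R2 with R2/(R1+R2) = 0.700 and R1‖R2 ≤ 678 Ω will meet the spec.)

R_th ≤ 678 Ω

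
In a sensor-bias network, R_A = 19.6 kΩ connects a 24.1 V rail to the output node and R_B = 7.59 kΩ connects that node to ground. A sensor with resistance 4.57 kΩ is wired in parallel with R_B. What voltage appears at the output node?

The load sits in parallel with R_B: R_B‖R_L = (7.59 × 4.57) / (7.59 + 4.57) = 2.852 kΩ.
V_out = 24.1 × 2.852 / (19.6 + 2.852) = 24.1 × 2.852/22.45 = 3.06 V.

V_out ≈ 3.06 V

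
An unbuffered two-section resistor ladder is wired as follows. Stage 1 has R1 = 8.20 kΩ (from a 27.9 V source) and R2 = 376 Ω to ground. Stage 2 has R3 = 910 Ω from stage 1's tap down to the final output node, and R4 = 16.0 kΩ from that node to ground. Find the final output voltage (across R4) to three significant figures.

V_out ≈ 1.13 V

Stage 2 presents R3+R4 = 16910 Ω as a load on stage 1's tap.
Stage 1's lower leg becomes R2‖(R3+R4) = 367.8 Ω, so V_mid = 27.9 × 367.8/8568 = 1.198 V.
Stage 2 is itself unloaded: V_out = V_mid × R4/(R3+R4) = 1.198 × 16000/16910 = 1.13 V.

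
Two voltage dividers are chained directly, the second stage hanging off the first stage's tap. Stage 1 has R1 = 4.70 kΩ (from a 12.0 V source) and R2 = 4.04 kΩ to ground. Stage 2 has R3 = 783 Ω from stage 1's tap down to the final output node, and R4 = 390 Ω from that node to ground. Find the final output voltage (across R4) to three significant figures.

V_out ≈ 0.647 V

Stage 2 presents R3+R4 = 1173 Ω as a load on stage 1's tap.
Stage 1's lower leg becomes R2‖(R3+R4) = 909.1 Ω, so V_mid = 12.0 × 909.1/5609 = 1.945 V.
Stage 2 is itself unloaded: V_out = V_mid × R4/(R3+R4) = 1.945 × 390/1173 = 0.647 V.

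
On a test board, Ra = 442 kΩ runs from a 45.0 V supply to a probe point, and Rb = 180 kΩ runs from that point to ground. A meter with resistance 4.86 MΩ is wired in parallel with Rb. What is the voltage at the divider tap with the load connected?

V_out ≈ 12.7 V

The load sits in parallel with Rb: Rb‖R_L = (180 × 4860) / (180 + 4860) = 173.6 kΩ.
V_out = 45.0 × 173.6 / (442 + 173.6) = 45.0 × 173.6/615.6 = 12.7 V.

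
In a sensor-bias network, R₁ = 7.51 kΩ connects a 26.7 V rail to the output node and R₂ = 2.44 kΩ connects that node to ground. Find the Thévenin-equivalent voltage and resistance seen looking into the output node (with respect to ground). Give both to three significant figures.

V_th = 6.55 V, R_th = 1.84 kΩ

V_th is the open-circuit tap voltage: 26.7 × 2.44/(7.51 + 2.44) = 6.55 V.
With the supply zeroed, R₁ and R₂ appear in parallel from the tap: R_th = R₁‖R₂ = (7.51 × 2.44)/9.950 = 1.84 kΩ.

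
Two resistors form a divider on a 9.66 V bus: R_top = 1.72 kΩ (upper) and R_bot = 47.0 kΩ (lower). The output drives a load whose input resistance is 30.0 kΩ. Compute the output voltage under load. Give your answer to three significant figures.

V_out ≈ 8.83 V

The load sits in parallel with R_bot: R_bot‖R_L = (47.0 × 30.0) / (47.0 + 30.0) = 18.31 kΩ.
V_out = 9.66 × 18.31 / (1.72 + 18.31) = 9.66 × 18.31/20.03 = 8.83 V.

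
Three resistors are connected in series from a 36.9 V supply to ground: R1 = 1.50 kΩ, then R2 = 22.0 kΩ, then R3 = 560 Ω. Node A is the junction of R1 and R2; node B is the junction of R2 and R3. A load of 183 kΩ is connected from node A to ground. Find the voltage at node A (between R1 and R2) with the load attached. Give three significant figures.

V ≈ 34.3 V

Below node A the series string R2+R3 = 22560 Ω sits in parallel with the 183000 Ω load: 20080 Ω.
V_A = 36.9 × 20080/(1500 + 20080) = 34.3 V.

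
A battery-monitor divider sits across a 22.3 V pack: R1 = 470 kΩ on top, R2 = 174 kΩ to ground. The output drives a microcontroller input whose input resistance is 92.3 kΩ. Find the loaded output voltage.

The load sits in parallel with R2: R2‖R_L = (174 × 92.3) / (174 + 92.3) = 60.31 kΩ.
V_out = 22.3 × 60.31 / (470 + 60.31) = 22.3 × 60.31/530.3 = 2.54 V.

V_out ≈ 2.54 V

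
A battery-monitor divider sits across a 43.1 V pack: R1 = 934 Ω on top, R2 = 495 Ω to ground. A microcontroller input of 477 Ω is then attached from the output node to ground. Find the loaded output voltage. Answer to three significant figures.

The load sits in parallel with R2: R2‖R_L = (495 × 477) / (495 + 477) = 242.9 Ω.
V_out = 43.1 × 242.9 / (934 + 242.9) = 43.1 × 242.9/1177 = 8.90 V.
(Unloaded it would have been 14.9 V.)

V_out ≈ 8.90 V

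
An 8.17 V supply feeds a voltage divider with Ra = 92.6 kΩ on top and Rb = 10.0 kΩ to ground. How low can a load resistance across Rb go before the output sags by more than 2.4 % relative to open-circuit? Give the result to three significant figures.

R_L(min) ≈ 367 kΩ

Output resistance R_th = Ra‖Rb = (92.6 × 10.0)/102.6 = 9.025 kΩ.
The fractional drop is R_th/(R_th + R_L); requiring this ≤ 0.0240 gives R_L ≥ R_th(1/0.0240 − 1) = 9.025 × 40.67 = 367 kΩ.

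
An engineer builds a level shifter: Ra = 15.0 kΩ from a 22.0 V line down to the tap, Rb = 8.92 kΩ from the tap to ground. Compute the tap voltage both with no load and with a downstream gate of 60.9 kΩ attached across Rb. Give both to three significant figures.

Open-circuit: V = 22.0 × 8.92/(15.0 + 8.92) = 8.20 V.
With the load, Rb becomes Rb‖R_L = 7.780 kΩ, so V = 22.0 × 7.780/22.78 = 7.51 V.

Unloaded: 8.20 V; loaded: 7.51 V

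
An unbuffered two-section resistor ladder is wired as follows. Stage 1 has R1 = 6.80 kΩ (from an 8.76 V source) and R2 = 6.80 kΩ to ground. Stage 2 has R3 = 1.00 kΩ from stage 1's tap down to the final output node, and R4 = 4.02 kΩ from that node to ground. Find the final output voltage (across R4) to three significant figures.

V_out ≈ 2.09 V

Stage 2 presents R3+R4 = 5.020 kΩ as a load on stage 1's tap.
Stage 1's lower leg becomes R2‖(R3+R4) = 2.888 kΩ, so V_mid = 8.76 × 2.888/9.688 = 2.611 V.
Stage 2 is itself unloaded: V_out = V_mid × R4/(R3+R4) = 2.611 × 4.02/5.020 = 2.09 V.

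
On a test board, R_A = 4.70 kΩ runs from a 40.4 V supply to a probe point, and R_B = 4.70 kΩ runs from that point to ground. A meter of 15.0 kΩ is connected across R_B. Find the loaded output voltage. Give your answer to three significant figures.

The load sits in parallel with R_B: R_B‖R_L = (4.70 × 15.0) / (4.70 + 15.0) = 3.579 kΩ.
V_out = 40.4 × 3.579 / (4.70 + 3.579) = 40.4 × 3.579/8.279 = 17.5 V.

V_out ≈ 17.5 V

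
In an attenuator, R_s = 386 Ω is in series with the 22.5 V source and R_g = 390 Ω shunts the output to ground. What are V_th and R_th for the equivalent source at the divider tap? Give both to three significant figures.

V_th = 11.3 V, R_th = 194 Ω

V_th is the open-circuit tap voltage: 22.5 × 390/(386 + 390) = 11.3 V.
With the supply zeroed, R_s and R_g appear in parallel from the tap: R_th = R_s‖R_g = (386 × 390)/776.0 = 194 Ω.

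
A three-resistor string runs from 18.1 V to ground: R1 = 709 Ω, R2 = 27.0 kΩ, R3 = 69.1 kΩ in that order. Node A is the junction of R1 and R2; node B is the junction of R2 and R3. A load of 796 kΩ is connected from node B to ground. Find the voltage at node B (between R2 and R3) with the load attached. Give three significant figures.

At node B, R3 is in parallel with the load: R3‖R_L = 63580 Ω.
Below node A the resistance is R2 + (R3‖R_L) = 90580 Ω, so V_A = 18.1 × 90580/91290 = 17.96 V.
Then V_B = V_A × (R3‖R_L)/(R2 + R3‖R_L) = 17.96 × 63580/90580 = 12.6 V.

V ≈ 12.6 V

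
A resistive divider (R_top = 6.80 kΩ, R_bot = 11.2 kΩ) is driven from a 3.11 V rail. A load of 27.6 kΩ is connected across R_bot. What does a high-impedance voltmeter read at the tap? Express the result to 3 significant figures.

V_out ≈ 1.68 V

The load sits in parallel with R_bot: R_bot‖R_L = (11.2 × 27.6) / (11.2 + 27.6) = 7.967 kΩ.
V_out = 3.11 × 7.967 / (6.80 + 7.967) = 3.11 × 7.967/14.77 = 1.68 V.
(Unloaded it would have been 1.94 V.)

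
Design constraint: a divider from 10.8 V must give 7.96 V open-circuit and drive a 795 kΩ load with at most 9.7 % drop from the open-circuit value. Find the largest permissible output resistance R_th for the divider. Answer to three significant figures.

R_th ≤ 85.4 kΩ

Loading drop = R_th/(R_th + R_L) ≤ 0.0970, so R_th ≤ R_L · ε/(1−ε) = 795 kΩ × 0.0970/0.9030 = 85.4 kΩ.
(Any R1, R2 with R2/(R1+R2) = 0.737 and R1‖R2 ≤ 85.4 kΩ will meet the spec.)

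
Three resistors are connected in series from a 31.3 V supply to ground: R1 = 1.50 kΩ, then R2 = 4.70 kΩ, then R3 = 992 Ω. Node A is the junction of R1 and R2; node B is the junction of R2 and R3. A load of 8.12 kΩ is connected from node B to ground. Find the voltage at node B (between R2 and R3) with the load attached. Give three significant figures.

At node B, R3 is in parallel with the load: R3‖R_L = 884.0 Ω.
Below node A the resistance is R2 + (R3‖R_L) = 5584 Ω, so V_A = 31.3 × 5584/7084 = 24.67 V.
Then V_B = V_A × (R3‖R_L)/(R2 + R3‖R_L) = 24.67 × 884.0/5584 = 3.91 V.

V ≈ 3.91 V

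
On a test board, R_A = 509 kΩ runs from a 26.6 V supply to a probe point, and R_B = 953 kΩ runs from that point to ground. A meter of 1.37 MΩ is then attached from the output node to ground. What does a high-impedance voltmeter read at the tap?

The load sits in parallel with R_B: R_B‖R_L = (953 × 1370) / (953 + 1370) = 562.0 kΩ.
V_out = 26.6 × 562.0 / (509 + 562.0) = 26.6 × 562.0/1071 = 14.0 V.
(Unloaded it would have been 17.3 V.)

V_out ≈ 14.0 V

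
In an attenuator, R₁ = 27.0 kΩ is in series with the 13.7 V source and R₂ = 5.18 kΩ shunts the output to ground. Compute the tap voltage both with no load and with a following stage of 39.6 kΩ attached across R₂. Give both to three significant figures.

Unloaded: 2.21 V; loaded: 1.99 V

Open-circuit: V = 13.7 × 5.18/(27.0 + 5.18) = 2.21 V.
With the load, R₂ becomes R₂‖R_L = 4.581 kΩ, so V = 13.7 × 4.581/31.58 = 1.99 V.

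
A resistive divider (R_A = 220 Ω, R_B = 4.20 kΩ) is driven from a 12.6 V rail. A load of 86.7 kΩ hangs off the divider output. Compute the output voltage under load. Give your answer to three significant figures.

V_out ≈ 11.9 V

The load sits in parallel with R_B: R_B‖R_L = (4200 × 86700) / (4200 + 86700) = 4006 Ω.
V_out = 12.6 × 4006 / (220 + 4006) = 12.6 × 4006/4226 = 11.9 V.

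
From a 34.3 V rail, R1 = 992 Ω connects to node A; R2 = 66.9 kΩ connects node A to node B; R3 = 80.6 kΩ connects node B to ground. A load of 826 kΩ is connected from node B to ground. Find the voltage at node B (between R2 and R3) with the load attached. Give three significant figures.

At node B, R3 is in parallel with the load: R3‖R_L = 73430 Ω.
Below node A the resistance is R2 + (R3‖R_L) = 140300 Ω, so V_A = 34.3 × 140300/141300 = 34.06 V.
Then V_B = V_A × (R3‖R_L)/(R2 + R3‖R_L) = 34.06 × 73430/140300 = 17.8 V.

V ≈ 17.8 V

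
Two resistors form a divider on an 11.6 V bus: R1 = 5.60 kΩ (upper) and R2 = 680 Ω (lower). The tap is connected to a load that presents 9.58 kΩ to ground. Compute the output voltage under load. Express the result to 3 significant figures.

V_out ≈ 1.18 V

The load sits in parallel with R2: R2‖R_L = (680 × 9580) / (680 + 9580) = 634.9 Ω.
V_out = 11.6 × 634.9 / (5600 + 634.9) = 11.6 × 634.9/6235 = 1.18 V.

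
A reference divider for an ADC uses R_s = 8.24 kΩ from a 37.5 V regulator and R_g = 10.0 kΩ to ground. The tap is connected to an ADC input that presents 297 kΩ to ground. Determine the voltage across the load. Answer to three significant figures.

V_out ≈ 20.3 V

The load sits in parallel with R_g: R_g‖R_L = (10.0 × 297) / (10.0 + 297) = 9.674 kΩ.
V_out = 37.5 × 9.674 / (8.24 + 9.674) = 37.5 × 9.674/17.91 = 20.3 V.
(Unloaded it would have been 20.6 V.)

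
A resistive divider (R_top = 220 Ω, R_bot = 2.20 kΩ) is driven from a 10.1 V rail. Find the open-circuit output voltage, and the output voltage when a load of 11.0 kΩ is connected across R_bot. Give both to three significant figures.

Unloaded: 9.18 V; loaded: 9.02 V

Open-circuit: V = 10.1 × 2200/(220 + 2200) = 9.18 V.
With the load, R_bot becomes R_bot‖R_L = 1833 Ω, so V = 10.1 × 1833/2053 = 9.02 V.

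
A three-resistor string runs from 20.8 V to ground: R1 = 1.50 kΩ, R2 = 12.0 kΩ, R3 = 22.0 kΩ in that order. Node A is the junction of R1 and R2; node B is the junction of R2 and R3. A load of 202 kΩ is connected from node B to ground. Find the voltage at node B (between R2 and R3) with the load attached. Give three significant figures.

At node B, R3 is in parallel with the load: R3‖R_L = 19.84 kΩ.
Below node A the resistance is R2 + (R3‖R_L) = 31.84 kΩ, so V_A = 20.8 × 31.84/33.34 = 19.86 V.
Then V_B = V_A × (R3‖R_L)/(R2 + R3‖R_L) = 19.86 × 19.84/31.84 = 12.4 V.

V ≈ 12.4 V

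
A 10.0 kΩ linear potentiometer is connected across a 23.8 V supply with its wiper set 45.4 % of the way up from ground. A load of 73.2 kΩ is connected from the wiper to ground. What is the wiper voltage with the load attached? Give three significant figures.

V ≈ 10.5 V

The wiper splits the pot into (1−α)R = 5.460 kΩ above and αR = 4.540 kΩ below.
Lower section ‖ load = 4.275 kΩ.
V_wiper = 23.8 × 4.275/(5.460 + 4.275) = 10.5 V.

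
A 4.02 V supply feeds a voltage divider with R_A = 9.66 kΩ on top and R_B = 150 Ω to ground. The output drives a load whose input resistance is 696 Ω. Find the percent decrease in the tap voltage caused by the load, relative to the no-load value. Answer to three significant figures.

17.5 %

The divider's output (Thévenin) resistance is R_A‖R_B = 147.7 Ω.
Fractional drop under load = R_th/(R_th + R_L) = 147.7 / (147.7 + 696) = 0.1751.
So the output falls by 17.5 %.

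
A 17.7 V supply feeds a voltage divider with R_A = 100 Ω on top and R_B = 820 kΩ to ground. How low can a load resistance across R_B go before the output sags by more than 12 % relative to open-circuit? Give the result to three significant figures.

R_L(min) ≈ 733 Ω

Output resistance R_th = R_A‖R_B = (100 × 820000)/820100 = 99.99 Ω.
The fractional drop is R_th/(R_th + R_L); requiring this ≤ 0.120 gives R_L ≥ R_th(1/0.120 − 1) = 99.99 × 7.333 = 733 Ω.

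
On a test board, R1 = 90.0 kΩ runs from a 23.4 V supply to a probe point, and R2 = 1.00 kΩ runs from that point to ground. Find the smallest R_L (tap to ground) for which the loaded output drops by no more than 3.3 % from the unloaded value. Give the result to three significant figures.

Output resistance R_th = R1‖R2 = (90000 × 1000)/91000 = 989.0 Ω.
The fractional drop is R_th/(R_th + R_L); requiring this ≤ 0.0330 gives R_L ≥ R_th(1/0.0330 − 1) = 989.0 × 29.30 = 29.0 kΩ.

R_L(min) ≈ 29.0 kΩ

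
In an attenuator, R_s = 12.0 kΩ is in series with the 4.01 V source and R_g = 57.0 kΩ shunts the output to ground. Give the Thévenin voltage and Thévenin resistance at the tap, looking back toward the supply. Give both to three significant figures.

V_th is the open-circuit tap voltage: 4.01 × 57.0/(12.0 + 57.0) = 3.31 V.
With the supply zeroed, R_s and R_g appear in parallel from the tap: R_th = R_s‖R_g = (12.0 × 57.0)/69.00 = 9.91 kΩ.

V_th = 3.31 V, R_th = 9.91 kΩ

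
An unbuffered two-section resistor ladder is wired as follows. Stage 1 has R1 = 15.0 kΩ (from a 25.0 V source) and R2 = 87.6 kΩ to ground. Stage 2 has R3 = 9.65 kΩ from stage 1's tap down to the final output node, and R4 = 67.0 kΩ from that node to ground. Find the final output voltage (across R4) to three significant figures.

V_out ≈ 16.0 V

Stage 2 presents R3+R4 = 76.65 kΩ as a load on stage 1's tap.
Stage 1's lower leg becomes R2‖(R3+R4) = 40.88 kΩ, so V_mid = 25.0 × 40.88/55.88 = 18.29 V.
Stage 2 is itself unloaded: V_out = V_mid × R4/(R3+R4) = 18.29 × 67.0/76.65 = 16.0 V.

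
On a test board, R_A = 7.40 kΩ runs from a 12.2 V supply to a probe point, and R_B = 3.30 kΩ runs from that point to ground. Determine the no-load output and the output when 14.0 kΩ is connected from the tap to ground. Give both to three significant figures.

Open-circuit: V = 12.2 × 3.30/(7.40 + 3.30) = 3.76 V.
With the load, R_B becomes R_B‖R_L = 2.671 kΩ, so V = 12.2 × 2.671/10.07 = 3.24 V.

Unloaded: 3.76 V; loaded: 3.24 V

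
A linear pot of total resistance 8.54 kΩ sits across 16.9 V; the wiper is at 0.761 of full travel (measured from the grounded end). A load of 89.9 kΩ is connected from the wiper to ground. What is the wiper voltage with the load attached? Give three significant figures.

The wiper splits the pot into (1−α)R = 2.041 kΩ above and αR = 6.499 kΩ below.
Lower section ‖ load = 6.061 kΩ.
V_wiper = 16.9 × 6.061/(2.041 + 6.061) = 12.6 V.

V ≈ 12.6 V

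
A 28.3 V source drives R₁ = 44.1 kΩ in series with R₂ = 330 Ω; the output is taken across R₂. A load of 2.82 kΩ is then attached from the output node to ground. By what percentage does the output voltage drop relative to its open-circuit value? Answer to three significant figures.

10.4 %

Unloaded V = 28.3 × 330/44430 = 0.21020 V.
Loaded: R₂‖R_L = 295.4 Ω, giving V = 28.3 × 295.4/44400 = 0.18832 V.
Drop = (0.21020 − 0.18832) / 0.21020 = 10.4 %.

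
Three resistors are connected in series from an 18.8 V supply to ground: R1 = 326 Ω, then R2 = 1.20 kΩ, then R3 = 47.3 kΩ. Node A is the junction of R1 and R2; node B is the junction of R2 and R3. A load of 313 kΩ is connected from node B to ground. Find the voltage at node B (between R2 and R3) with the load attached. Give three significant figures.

At node B, R3 is in parallel with the load: R3‖R_L = 41090 Ω.
Below node A the resistance is R2 + (R3‖R_L) = 42290 Ω, so V_A = 18.8 × 42290/42620 = 18.66 V.
Then V_B = V_A × (R3‖R_L)/(R2 + R3‖R_L) = 18.66 × 41090/42290 = 18.1 V.

V ≈ 18.1 V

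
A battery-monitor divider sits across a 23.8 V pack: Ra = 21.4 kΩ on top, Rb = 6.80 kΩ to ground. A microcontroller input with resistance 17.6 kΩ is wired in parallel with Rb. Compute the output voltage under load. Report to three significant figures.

The load sits in parallel with Rb: Rb‖R_L = (6.80 × 17.6) / (6.80 + 17.6) = 4.905 kΩ.
V_out = 23.8 × 4.905 / (21.4 + 4.905) = 23.8 × 4.905/26.30 = 4.44 V.

V_out ≈ 4.44 V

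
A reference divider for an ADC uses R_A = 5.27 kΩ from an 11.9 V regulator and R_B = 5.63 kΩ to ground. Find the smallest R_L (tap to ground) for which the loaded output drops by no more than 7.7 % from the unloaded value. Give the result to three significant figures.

Output resistance R_th = R_A‖R_B = (5.27 × 5.63)/10.90 = 2.722 kΩ.
The fractional drop is R_th/(R_th + R_L); requiring this ≤ 0.0770 gives R_L ≥ R_th(1/0.0770 − 1) = 2.722 × 11.99 = 32.6 kΩ.

R_L(min) ≈ 32.6 kΩ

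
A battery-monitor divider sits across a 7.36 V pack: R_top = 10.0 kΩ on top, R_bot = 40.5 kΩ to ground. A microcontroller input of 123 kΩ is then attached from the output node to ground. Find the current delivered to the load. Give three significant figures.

R_bot‖R_L = 30.47 kΩ; V_out = 7.36 × 30.47/40.47 = 5.541 V.
I_L = V_out / R_L = 5.541 / 123 kΩ = 0.0451 mA.

I_L ≈ 0.0451 mA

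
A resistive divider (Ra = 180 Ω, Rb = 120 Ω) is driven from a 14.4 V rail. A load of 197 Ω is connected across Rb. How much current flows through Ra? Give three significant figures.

I ≈ 56.6 mA

Rb‖R_L = 74.57 Ω, so the source sees Ra + Rb‖R_L = 254.6 Ω.
I = 14.4 V / 254.6 Ω = 56.6 mA.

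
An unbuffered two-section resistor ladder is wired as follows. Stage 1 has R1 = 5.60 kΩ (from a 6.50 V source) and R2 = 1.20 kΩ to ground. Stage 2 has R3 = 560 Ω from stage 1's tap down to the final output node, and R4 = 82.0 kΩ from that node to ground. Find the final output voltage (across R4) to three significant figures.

Stage 2 presents R3+R4 = 82560 Ω as a load on stage 1's tap.
Stage 1's lower leg becomes R2‖(R3+R4) = 1183 Ω, so V_mid = 6.50 × 1183/6783 = 1.133 V.
Stage 2 is itself unloaded: V_out = V_mid × R4/(R3+R4) = 1.133 × 82000/82560 = 1.13 V.

V_out ≈ 1.13 V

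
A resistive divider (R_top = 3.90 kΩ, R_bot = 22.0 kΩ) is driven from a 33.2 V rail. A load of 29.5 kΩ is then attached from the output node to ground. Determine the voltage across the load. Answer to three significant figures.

V_out ≈ 25.4 V

The load sits in parallel with R_bot: R_bot‖R_L = (22.0 × 29.5) / (22.0 + 29.5) = 12.60 kΩ.
V_out = 33.2 × 12.60 / (3.90 + 12.60) = 33.2 × 12.60/16.50 = 25.4 V.
(Unloaded it would have been 28.2 V.)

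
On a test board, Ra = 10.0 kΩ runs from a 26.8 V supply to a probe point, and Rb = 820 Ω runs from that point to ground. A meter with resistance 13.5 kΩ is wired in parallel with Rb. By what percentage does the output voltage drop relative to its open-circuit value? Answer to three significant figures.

The divider's output (Thévenin) resistance is Ra‖Rb = 757.9 Ω.
Fractional drop under load = R_th/(R_th + R_L) = 757.9 / (757.9 + 13500) = 0.05315.
So the output falls by 5.32 %.

5.32 %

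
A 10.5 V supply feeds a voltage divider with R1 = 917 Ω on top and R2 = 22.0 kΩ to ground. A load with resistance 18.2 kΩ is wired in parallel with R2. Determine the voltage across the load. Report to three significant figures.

V_out ≈ 9.61 V

The load sits in parallel with R2: R2‖R_L = (22000 × 18200) / (22000 + 18200) = 9960 Ω.
V_out = 10.5 × 9960 / (917 + 9960) = 10.5 × 9960/10880 = 9.61 V.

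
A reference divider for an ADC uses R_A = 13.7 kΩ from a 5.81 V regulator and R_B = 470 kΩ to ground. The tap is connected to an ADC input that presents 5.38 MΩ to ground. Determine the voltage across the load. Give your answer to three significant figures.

The load sits in parallel with R_B: R_B‖R_L = (470 × 5380) / (470 + 5380) = 432.2 kΩ.
V_out = 5.81 × 432.2 / (13.7 + 432.2) = 5.81 × 432.2/445.9 = 5.63 V.
(Unloaded it would have been 5.65 V.)

V_out ≈ 5.63 V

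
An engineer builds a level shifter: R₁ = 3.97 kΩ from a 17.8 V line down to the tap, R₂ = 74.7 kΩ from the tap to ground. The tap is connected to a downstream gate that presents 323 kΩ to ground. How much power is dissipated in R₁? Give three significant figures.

P ≈ 0.301 mW

Total resistance from the source is R₁ + (R₂‖R_L) = 64.64 kΩ, so I = 17.8/64.64 kΩ = 0.2754 mA.
P = I²·R₁ = (0.2754 mA)² × 3.97 kΩ = 0.301 mW.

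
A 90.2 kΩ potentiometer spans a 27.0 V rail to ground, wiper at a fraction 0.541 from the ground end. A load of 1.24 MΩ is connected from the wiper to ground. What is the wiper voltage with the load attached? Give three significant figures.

V ≈ 14.3 V

The wiper splits the pot into (1−α)R = 41.40 kΩ above and αR = 48.80 kΩ below.
Lower section ‖ load = 46.95 kΩ.
V_wiper = 27.0 × 46.95/(41.40 + 46.95) = 14.3 V.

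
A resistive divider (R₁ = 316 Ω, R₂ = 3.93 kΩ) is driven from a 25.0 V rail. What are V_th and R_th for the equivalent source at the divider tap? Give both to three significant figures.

V_th is the open-circuit tap voltage: 25.0 × 3930/(316 + 3930) = 23.1 V.
With the supply zeroed, R₁ and R₂ appear in parallel from the tap: R_th = R₁‖R₂ = (316 × 3930)/4246 = 292 Ω.

V_th = 23.1 V, R_th = 292 Ω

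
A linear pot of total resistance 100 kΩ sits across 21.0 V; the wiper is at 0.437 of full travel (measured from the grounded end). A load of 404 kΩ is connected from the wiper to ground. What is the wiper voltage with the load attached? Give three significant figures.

The wiper splits the pot into (1−α)R = 56.30 kΩ above and αR = 43.70 kΩ below.
Lower section ‖ load = 39.43 kΩ.
V_wiper = 21.0 × 39.43/(56.30 + 39.43) = 8.65 V.

V ≈ 8.65 V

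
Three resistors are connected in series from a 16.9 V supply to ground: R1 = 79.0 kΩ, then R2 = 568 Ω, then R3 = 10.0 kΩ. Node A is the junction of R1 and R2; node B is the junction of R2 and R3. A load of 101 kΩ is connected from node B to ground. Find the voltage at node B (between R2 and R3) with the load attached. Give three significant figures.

V ≈ 1.73 V

At node B, R3 is in parallel with the load: R3‖R_L = 9099 Ω.
Below node A the resistance is R2 + (R3‖R_L) = 9667 Ω, so V_A = 16.9 × 9667/88670 = 1.843 V.
Then V_B = V_A × (R3‖R_L)/(R2 + R3‖R_L) = 1.843 × 9099/9667 = 1.73 V.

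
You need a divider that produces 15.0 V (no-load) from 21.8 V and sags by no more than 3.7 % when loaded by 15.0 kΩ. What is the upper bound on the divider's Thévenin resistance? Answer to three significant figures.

Loading drop = R_th/(R_th + R_L) ≤ 0.0370, so R_th ≤ R_L · ε/(1−ε) = 15.0 kΩ × 0.0370/0.9630 = 576 Ω.
(Any R1, R2 with R2/(R1+R2) = 0.688 and R1‖R2 ≤ 576 Ω will meet the spec.)

R_th ≤ 576 Ω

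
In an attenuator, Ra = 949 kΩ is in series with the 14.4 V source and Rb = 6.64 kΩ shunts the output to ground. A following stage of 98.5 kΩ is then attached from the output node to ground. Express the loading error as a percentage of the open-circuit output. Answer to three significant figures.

The divider's output (Thévenin) resistance is Ra‖Rb = 6.594 kΩ.
Fractional drop under load = R_th/(R_th + R_L) = 6.594 / (6.594 + 98.5) = 0.06274.
So the output falls by 6.27 %.

6.27 %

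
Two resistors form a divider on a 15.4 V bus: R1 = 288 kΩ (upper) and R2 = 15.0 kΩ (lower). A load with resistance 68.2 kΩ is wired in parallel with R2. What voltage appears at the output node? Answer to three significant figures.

The load sits in parallel with R2: R2‖R_L = (15.0 × 68.2) / (15.0 + 68.2) = 12.30 kΩ.
V_out = 15.4 × 12.30 / (288 + 12.30) = 15.4 × 12.30/300.3 = 0.631 V.

V_out ≈ 0.631 V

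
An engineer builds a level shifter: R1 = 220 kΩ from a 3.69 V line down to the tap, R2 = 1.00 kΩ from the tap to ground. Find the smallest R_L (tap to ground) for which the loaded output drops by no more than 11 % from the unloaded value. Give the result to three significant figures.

Output resistance R_th = R1‖R2 = (220000 × 1000)/221000 = 995.5 Ω.
The fractional drop is R_th/(R_th + R_L); requiring this ≤ 0.110 gives R_L ≥ R_th(1/0.110 − 1) = 995.5 × 8.091 = 8.05 kΩ.

R_L(min) ≈ 8.05 kΩ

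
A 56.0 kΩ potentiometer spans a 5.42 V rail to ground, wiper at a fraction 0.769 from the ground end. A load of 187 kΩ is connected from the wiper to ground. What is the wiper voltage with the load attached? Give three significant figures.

The wiper splits the pot into (1−α)R = 12.94 kΩ above and αR = 43.06 kΩ below.
Lower section ‖ load = 35.00 kΩ.
V_wiper = 5.42 × 35.00/(12.94 + 35.00) = 3.96 V.

V ≈ 3.96 V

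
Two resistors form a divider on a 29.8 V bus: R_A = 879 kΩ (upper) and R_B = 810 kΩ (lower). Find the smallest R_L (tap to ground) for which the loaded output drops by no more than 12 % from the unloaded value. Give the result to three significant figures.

R_L(min) ≈ 3.09 MΩ

Output resistance R_th = R_A‖R_B = (879 × 810)/1689 = 421.5 kΩ.
The fractional drop is R_th/(R_th + R_L); requiring this ≤ 0.120 gives R_L ≥ R_th(1/0.120 − 1) = 421.5 × 7.333 = 3.09 MΩ.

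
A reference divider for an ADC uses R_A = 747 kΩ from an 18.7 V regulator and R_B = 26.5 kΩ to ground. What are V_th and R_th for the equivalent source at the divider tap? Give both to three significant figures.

V_th is the open-circuit tap voltage: 18.7 × 26.5/(747 + 26.5) = 0.641 V.
With the supply zeroed, R_A and R_B appear in parallel from the tap: R_th = R_A‖R_B = (747 × 26.5)/773.5 = 25.6 kΩ.

V_th = 0.641 V, R_th = 25.6 kΩ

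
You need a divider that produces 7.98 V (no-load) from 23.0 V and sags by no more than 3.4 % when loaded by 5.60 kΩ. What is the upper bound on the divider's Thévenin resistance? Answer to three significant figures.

R_th ≤ 197 Ω

Loading drop = R_th/(R_th + R_L) ≤ 0.0340, so R_th ≤ R_L · ε/(1−ε) = 5.60 kΩ × 0.0340/0.9660 = 197 Ω.
(Any R1, R2 with R2/(R1+R2) = 0.347 and R1‖R2 ≤ 197 Ω will meet the spec.)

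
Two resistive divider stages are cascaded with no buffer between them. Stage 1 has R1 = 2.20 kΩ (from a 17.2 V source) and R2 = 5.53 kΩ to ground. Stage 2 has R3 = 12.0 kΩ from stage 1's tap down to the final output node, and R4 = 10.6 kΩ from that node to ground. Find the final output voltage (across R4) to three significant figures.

Stage 2 presents R3+R4 = 22.60 kΩ as a load on stage 1's tap.
Stage 1's lower leg becomes R2‖(R3+R4) = 4.443 kΩ, so V_mid = 17.2 × 4.443/6.643 = 11.50 V.
Stage 2 is itself unloaded: V_out = V_mid × R4/(R3+R4) = 11.50 × 10.6/22.60 = 5.40 V.

V_out ≈ 5.40 V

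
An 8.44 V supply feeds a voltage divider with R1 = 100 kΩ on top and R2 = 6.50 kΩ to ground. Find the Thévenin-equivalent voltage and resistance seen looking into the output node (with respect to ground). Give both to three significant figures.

V_th = 0.515 V, R_th = 6.10 kΩ

V_th is the open-circuit tap voltage: 8.44 × 6.50/(100 + 6.50) = 0.515 V.
With the supply zeroed, R1 and R2 appear in parallel from the tap: R_th = R1‖R2 = (100 × 6.50)/106.5 = 6.10 kΩ.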